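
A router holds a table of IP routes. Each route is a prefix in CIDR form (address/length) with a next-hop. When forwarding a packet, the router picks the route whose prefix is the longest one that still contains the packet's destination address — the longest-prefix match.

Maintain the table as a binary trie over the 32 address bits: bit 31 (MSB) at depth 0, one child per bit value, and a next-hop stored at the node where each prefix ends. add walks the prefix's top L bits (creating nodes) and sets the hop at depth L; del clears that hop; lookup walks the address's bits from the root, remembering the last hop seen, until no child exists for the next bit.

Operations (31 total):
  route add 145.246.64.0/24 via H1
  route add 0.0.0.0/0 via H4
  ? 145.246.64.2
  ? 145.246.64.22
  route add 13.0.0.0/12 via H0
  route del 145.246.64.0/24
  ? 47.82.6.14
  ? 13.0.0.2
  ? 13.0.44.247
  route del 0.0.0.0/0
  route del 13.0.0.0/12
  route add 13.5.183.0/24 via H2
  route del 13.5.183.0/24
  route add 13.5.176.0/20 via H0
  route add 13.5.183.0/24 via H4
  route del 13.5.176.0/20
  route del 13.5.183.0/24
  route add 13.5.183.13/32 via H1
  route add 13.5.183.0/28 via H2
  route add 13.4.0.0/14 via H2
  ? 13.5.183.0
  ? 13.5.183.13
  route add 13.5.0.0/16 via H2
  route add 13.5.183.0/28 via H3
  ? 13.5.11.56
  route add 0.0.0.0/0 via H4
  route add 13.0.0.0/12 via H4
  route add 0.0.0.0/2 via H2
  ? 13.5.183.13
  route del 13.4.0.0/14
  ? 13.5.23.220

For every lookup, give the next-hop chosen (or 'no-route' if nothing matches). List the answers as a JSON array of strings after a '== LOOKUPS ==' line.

Trace:
  add 145.246.64.0/24 -> H1 at depth 24
  add 0.0.0.0/0 -> H4 at depth 0
  Q 145.246.64.2: descend 100100011111011001000000 ; hops seen [H4,H1] ; pick H1
  Q 145.246.64.22: descend 100100011111011001000000 ; hops seen [H4,H1] ; pick H1
  add 13.0.0.0/12 -> H0 at depth 12
  del 145.246.64.0/24 (clear depth 24)
  Q 47.82.6.14: descend 00 ; hops seen [H4] ; pick H4
  Q 13.0.0.2: descend 000011010000 ; hops seen [H4,H0] ; pick H0
  Q 13.0.44.247: descend 000011010000 ; hops seen [H4,H0] ; pick H0
  del 0.0.0.0/0 (clear depth 0)
  del 13.0.0.0/12 (clear depth 12)
  add 13.5.183.0/24 -> H2 at depth 24
  del 13.5.183.0/24 (clear depth 24)
  add 13.5.176.0/20 -> H0 at depth 20
  add 13.5.183.0/24 -> H4 at depth 24
  del 13.5.176.0/20 (clear depth 20)
  del 13.5.183.0/24 (clear depth 24)
  add 13.5.183.13/32 -> H1 at depth 32
  add 13.5.183.0/28 -> H2 at depth 28
  add 13.4.0.0/14 -> H2 at depth 14
  Q 13.5.183.0: descend 0000110100000101101101110000 ; hops seen [H2,H2] ; pick H2
  Q 13.5.183.13: descend 00001101000001011011011100001101 ; hops seen [H2,H2,H1] ; pick H1
  add 13.5.0.0/16 -> H2 at depth 16
  add 13.5.183.0/28 -> H3 at depth 28
  Q 13.5.11.56: descend 0000110100000101 ; hops seen [H2,H2] ; pick H2
  add 0.0.0.0/0 -> H4 at depth 0
  add 13.0.0.0/12 -> H4 at depth 12
  add 0.0.0.0/2 -> H2 at depth 2
  Q 13.5.183.13: descend 00001101000001011011011100001101 ; hops seen [H4,H2,H4,H2,H2,H3,H1] ; pick H1
  del 13.4.0.0/14 (clear depth 14)
  Q 13.5.23.220: descend 0000110100000101 ; hops seen [H4,H2,H4,H2] ; pick H2

== LOOKUPS ==
["H1","H1","H4","H0","H0","H2","H1","H2","H1","H2"]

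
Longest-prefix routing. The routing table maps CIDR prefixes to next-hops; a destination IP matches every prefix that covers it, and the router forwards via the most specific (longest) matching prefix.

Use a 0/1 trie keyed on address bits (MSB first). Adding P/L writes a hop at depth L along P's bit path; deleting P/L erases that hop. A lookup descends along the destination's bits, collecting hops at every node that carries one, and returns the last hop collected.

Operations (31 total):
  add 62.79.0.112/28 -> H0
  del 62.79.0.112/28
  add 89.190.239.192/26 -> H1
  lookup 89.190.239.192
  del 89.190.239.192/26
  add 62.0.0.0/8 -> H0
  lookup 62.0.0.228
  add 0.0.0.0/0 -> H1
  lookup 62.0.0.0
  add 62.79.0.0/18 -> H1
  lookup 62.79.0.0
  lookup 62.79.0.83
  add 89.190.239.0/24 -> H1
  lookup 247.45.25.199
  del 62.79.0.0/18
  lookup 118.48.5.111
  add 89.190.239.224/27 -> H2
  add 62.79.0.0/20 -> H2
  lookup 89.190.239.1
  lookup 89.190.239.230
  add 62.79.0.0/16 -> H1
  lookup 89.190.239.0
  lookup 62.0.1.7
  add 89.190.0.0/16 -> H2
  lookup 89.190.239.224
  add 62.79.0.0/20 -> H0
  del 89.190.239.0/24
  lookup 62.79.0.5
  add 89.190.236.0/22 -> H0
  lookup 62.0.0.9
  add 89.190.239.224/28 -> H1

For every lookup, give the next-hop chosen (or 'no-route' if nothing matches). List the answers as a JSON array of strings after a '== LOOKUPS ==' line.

Trace:
  add 62.79.0.112/28 -> H0 at depth 28
  del 62.79.0.112/28 (clear depth 28)
  add 89.190.239.192/26 -> H1 at depth 26
  Q 89.190.239.192: descend 01011001101111101110111111 ; hops seen [H1] ; pick H1
  del 89.190.239.192/26 (clear depth 26)
  add 62.0.0.0/8 -> H0 at depth 8
  Q 62.0.0.228: descend 001111100 ; hops seen [H0] ; pick H0
  add 0.0.0.0/0 -> H1 at depth 0
  Q 62.0.0.0: descend 001111100 ; hops seen [H1,H0] ; pick H0
  add 62.79.0.0/18 -> H1 at depth 18
  Q 62.79.0.0: descend 0011111001001111000000000 ; hops seen [H1,H0,H1] ; pick H1
  Q 62.79.0.83: descend 00111110010011110000000001 ; hops seen [H1,H0,H1] ; pick H1
  add 89.190.239.0/24 -> H1 at depth 24
  Q 247.45.25.199: descend ε ; hops seen [H1] ; pick H1
  del 62.79.0.0/18 (clear depth 18)
  Q 118.48.5.111: descend 01 ; hops seen [H1] ; pick H1
  add 89.190.239.224/27 -> H2 at depth 27
  add 62.79.0.0/20 -> H2 at depth 20
  Q 89.190.239.1: descend 010110011011111011101111 ; hops seen [H1,H1] ; pick H1
  Q 89.190.239.230: descend 010110011011111011101111111 ; hops seen [H1,H1,H2] ; pick H2
  add 62.79.0.0/16 -> H1 at depth 16
  Q 89.190.239.0: descend 010110011011111011101111 ; hops seen [H1,H1] ; pick H1
  Q 62.0.1.7: descend 001111100 ; hops seen [H1,H0] ; pick H0
  add 89.190.0.0/16 -> H2 at depth 16
  Q 89.190.239.224: descend 010110011011111011101111111 ; hops seen [H1,H2,H1,H2] ; pick H2
  add 62.79.0.0/20 -> H0 at depth 20
  del 89.190.239.0/24 (clear depth 24)
  Q 62.79.0.5: descend 0011111001001111000000000 ; hops seen [H1,H0,H1,H0] ; pick H0
  add 89.190.236.0/22 -> H0 at depth 22
  Q 62.0.0.9: descend 001111100 ; hops seen [H1,H0] ; pick H0
  add 89.190.239.224/28 -> H1 at depth 28

== LOOKUPS ==
["H1","H0","H0","H1","H1","H1","H1","H1","H2","H1","H0","H2","H0","H0"]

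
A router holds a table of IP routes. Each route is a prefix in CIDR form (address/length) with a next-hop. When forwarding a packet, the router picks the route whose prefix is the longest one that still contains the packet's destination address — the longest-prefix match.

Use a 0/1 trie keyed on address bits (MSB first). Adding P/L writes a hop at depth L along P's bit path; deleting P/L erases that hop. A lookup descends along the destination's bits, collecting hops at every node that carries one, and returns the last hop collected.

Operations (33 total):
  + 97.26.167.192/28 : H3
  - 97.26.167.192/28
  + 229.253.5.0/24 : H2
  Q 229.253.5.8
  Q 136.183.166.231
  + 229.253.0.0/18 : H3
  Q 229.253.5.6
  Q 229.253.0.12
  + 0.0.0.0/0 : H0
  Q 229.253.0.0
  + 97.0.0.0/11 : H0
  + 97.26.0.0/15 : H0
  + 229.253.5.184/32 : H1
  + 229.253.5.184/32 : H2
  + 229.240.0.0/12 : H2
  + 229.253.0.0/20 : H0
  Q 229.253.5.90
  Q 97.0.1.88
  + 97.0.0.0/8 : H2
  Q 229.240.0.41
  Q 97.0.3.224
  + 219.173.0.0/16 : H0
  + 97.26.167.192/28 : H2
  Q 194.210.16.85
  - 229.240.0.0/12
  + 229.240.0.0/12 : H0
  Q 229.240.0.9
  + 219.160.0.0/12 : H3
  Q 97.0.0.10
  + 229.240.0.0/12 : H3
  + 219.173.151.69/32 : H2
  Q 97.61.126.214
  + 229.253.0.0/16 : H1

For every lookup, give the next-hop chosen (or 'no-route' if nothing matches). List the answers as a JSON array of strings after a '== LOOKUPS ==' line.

Process each operation:
  add 97.26.167.192/28 -> H3 at depth 28
  del 97.26.167.192/28 (clear depth 28)
  add 229.253.5.0/24 -> H2 at depth 24
  lookup 229.253.5.8: bits 111001011111110100000101 walk d0:-→d1:-→d2:-→d3:-→d4:-→d5:-→d6:-→d7:-→d8:-→d9:-→d10:-→d11:-→d12:-→d13:-→d14:-→d15:-→d16:-→d17:-→d18:-→d19:-→d20:-→d21:-→d22:-→d23:-→d24:H2 -> H2
  lookup 136.183.166.231: bits 1 walk d0:-→d1:- -> no-route
  add 229.253.0.0/18 -> H3 at depth 18
  lookup 229.253.5.6: bits 111001011111110100000101 walk d0:-→d1:-→d2:-→d3:-→d4:-→d5:-→d6:-→d7:-→d8:-→d9:-→d10:-→d11:-→d12:-→d13:-→d14:-→d15:-→d16:-→d17:-→d18:H3→d19:-→d20:-→d21:-→d22:-→d23:-→d24:H2 -> H2
  lookup 229.253.0.12: bits 111001011111110100000 walk d0:-→d1:-→d2:-→d3:-→d4:-→d5:-→d6:-→d7:-→d8:-→d9:-→d10:-→d11:-→d12:-→d13:-→d14:-→d15:-→d16:-→d17:-→d18:H3→d19:-→d20:-→d21:- -> H3
  add 0.0.0.0/0 -> H0 at depth 0
  lookup 229.253.0.0: bits 111001011111110100000 walk d0:H0→d1:-→d2:-→d3:-→d4:-→d5:-→d6:-→d7:-→d8:-→d9:-→d10:-→d11:-→d12:-→d13:-→d14:-→d15:-→d16:-→d17:-→d18:H3→d19:-→d20:-→d21:- -> H3
  add 97.0.0.0/11 -> H0 at depth 11
  add 97.26.0.0/15 -> H0 at depth 15
  add 229.253.5.184/32 -> H1 at depth 32
  add 229.253.5.184/32 -> H2 at depth 32
  add 229.240.0.0/12 -> H2 at depth 12
  add 229.253.0.0/20 -> H0 at depth 20
  lookup 229.253.5.90: bits 111001011111110100000101 walk d0:H0→d1:-→d2:-→d3:-→d4:-→d5:-→d6:-→d7:-→d8:-→d9:-→d10:-→d11:-→d12:H2→d13:-→d14:-→d15:-→d16:-→d17:-→d18:H3→d19:-→d20:H0→d21:-→d22:-→d23:-→d24:H2 -> H2
  lookup 97.0.1.88: bits 01100001000 walk d0:H0→d1:-→d2:-→d3:-→d4:-→d5:-→d6:-→d7:-→d8:-→d9:-→d10:-→d11:H0 -> H0
  add 97.0.0.0/8 -> H2 at depth 8
  lookup 229.240.0.41: bits 111001011111 walk d0:H0→d1:-→d2:-→d3:-→d4:-→d5:-→d6:-→d7:-→d8:-→d9:-→d10:-→d11:-→d12:H2 -> H2
  lookup 97.0.3.224: bits 01100001000 walk d0:H0→d1:-→d2:-→d3:-→d4:-→d5:-→d6:-→d7:-→d8:H2→d9:-→d10:-→d11:H0 -> H0
  add 219.173.0.0/16 -> H0 at depth 16
  add 97.26.167.192/28 -> H2 at depth 28
  lookup 194.210.16.85: bits 110 walk d0:H0→d1:-→d2:-→d3:- -> H0
  del 229.240.0.0/12 (clear depth 12)
  add 229.240.0.0/12 -> H0 at depth 12
  lookup 229.240.0.9: bits 111001011111 walk d0:H0→d1:-→d2:-→d3:-→d4:-→d5:-→d6:-→d7:-→d8:-→d9:-→d10:-→d11:-→d12:H0 -> H0
  add 219.160.0.0/12 -> H3 at depth 12
  lookup 97.0.0.10: bits 01100001000 walk d0:H0→d1:-→d2:-→d3:-→d4:-→d5:-→d6:-→d7:-→d8:H2→d9:-→d10:-→d11:H0 -> H0
  add 229.240.0.0/12 -> H3 at depth 12
  add 219.173.151.69/32 -> H2 at depth 32
  lookup 97.61.126.214: bits 0110000100 walk d0:H0→d1:-→d2:-→d3:-→d4:-→d5:-→d6:-→d7:-→d8:H2→d9:-→d10:- -> H2
  add 229.253.0.0/16 -> H1 at depth 16

== LOOKUPS ==
["H2","no-route","H2","H3","H3","H2","H0","H2","H0","H0","H0","H0","H2"]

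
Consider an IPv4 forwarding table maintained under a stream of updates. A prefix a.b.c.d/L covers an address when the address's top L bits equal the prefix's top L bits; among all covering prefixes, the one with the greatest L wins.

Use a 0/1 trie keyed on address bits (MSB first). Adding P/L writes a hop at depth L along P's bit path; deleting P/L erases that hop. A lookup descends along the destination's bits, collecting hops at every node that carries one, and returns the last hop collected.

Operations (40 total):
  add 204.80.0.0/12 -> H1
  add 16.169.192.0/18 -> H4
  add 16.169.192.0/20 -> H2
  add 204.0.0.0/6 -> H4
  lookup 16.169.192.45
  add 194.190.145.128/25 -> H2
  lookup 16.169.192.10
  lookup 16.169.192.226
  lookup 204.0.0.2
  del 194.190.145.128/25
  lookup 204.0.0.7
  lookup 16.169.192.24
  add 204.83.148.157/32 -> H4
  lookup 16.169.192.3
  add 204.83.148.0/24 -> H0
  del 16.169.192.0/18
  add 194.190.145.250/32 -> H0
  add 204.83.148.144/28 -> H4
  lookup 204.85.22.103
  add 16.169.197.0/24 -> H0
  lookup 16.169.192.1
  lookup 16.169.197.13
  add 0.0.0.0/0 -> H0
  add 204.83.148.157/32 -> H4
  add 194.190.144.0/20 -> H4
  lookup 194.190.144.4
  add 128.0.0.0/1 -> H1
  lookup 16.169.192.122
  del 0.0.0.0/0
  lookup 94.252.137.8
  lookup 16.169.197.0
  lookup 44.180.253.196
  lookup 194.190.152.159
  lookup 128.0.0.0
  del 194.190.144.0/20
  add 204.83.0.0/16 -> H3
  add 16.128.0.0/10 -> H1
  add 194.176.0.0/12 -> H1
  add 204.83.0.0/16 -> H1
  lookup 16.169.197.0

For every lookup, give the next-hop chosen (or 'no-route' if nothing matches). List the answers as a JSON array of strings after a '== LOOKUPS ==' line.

Apply in order:
  + 204.80.0.0/12 (H1) depth=12
  + 16.169.192.0/18 (H4) depth=18
  + 16.169.192.0/20 (H2) depth=20
  + 204.0.0.0/6 (H4) depth=6
  ? 16.169.192.45  path d0:-→d1:-→d2:-→d3:-→d4:-→d5:-→d6:-→d7:-→d8:-→d9:-→d10:-→d11:-→d12:-→d13:-→d14:-→d15:-→d16:-→d17:-→d18:H4→d19:-→d20:H2  best=H2
  + 194.190.145.128/25 (H2) depth=25
  ? 16.169.192.10  path d0:-→d1:-→d2:-→d3:-→d4:-→d5:-→d6:-→d7:-→d8:-→d9:-→d10:-→d11:-→d12:-→d13:-→d14:-→d15:-→d16:-→d17:-→d18:H4→d19:-→d20:H2  best=H2
  ? 16.169.192.226  path d0:-→d1:-→d2:-→d3:-→d4:-→d5:-→d6:-→d7:-→d8:-→d9:-→d10:-→d11:-→d12:-→d13:-→d14:-→d15:-→d16:-→d17:-→d18:H4→d19:-→d20:H2  best=H2
  ? 204.0.0.2  path d0:-→d1:-→d2:-→d3:-→d4:-→d5:-→d6:H4→d7:-→d8:-→d9:-  best=H4
  - 194.190.145.128/25 clear@25
  ? 204.0.0.7  path d0:-→d1:-→d2:-→d3:-→d4:-→d5:-→d6:H4→d7:-→d8:-→d9:-  best=H4
  ? 16.169.192.24  path d0:-→d1:-→d2:-→d3:-→d4:-→d5:-→d6:-→d7:-→d8:-→d9:-→d10:-→d11:-→d12:-→d13:-→d14:-→d15:-→d16:-→d17:-→d18:H4→d19:-→d20:H2  best=H2
  + 204.83.148.157/32 (H4) depth=32
  ? 16.169.192.3  path d0:-→d1:-→d2:-→d3:-→d4:-→d5:-→d6:-→d7:-→d8:-→d9:-→d10:-→d11:-→d12:-→d13:-→d14:-→d15:-→d16:-→d17:-→d18:H4→d19:-→d20:H2  best=H2
  + 204.83.148.0/24 (H0) depth=24
  - 16.169.192.0/18 clear@18
  + 194.190.145.250/32 (H0) depth=32
  + 204.83.148.144/28 (H4) depth=28
  ? 204.85.22.103  path d0:-→d1:-→d2:-→d3:-→d4:-→d5:-→d6:H4→d7:-→d8:-→d9:-→d10:-→d11:-→d12:H1→d13:-  best=H1
  + 16.169.197.0/24 (H0) depth=24
  ? 16.169.192.1  path d0:-→d1:-→d2:-→d3:-→d4:-→d5:-→d6:-→d7:-→d8:-→d9:-→d10:-→d11:-→d12:-→d13:-→d14:-→d15:-→d16:-→d17:-→d18:-→d19:-→d20:H2→d21:-  best=H2
  ? 16.169.197.13  path d0:-→d1:-→d2:-→d3:-→d4:-→d5:-→d6:-→d7:-→d8:-→d9:-→d10:-→d11:-→d12:-→d13:-→d14:-→d15:-→d16:-→d17:-→d18:-→d19:-→d20:H2→d21:-→d22:-→d23:-→d24:H0  best=H0
  + 0.0.0.0/0 (H0) depth=0
  + 204.83.148.157/32 (H4) depth=32
  + 194.190.144.0/20 (H4) depth=20
  ? 194.190.144.4  path d0:H0→d1:-→d2:-→d3:-→d4:-→d5:-→d6:-→d7:-→d8:-→d9:-→d10:-→d11:-→d12:-→d13:-→d14:-→d15:-→d16:-→d17:-→d18:-→d19:-→d20:H4→d21:-→d22:-→d23:-  best=H4
  + 128.0.0.0/1 (H1) depth=1
  ? 16.169.192.122  path d0:H0→d1:-→d2:-→d3:-→d4:-→d5:-→d6:-→d7:-→d8:-→d9:-→d10:-→d11:-→d12:-→d13:-→d14:-→d15:-→d16:-→d17:-→d18:-→d19:-→d20:H2→d21:-  best=H2
  - 0.0.0.0/0 clear@0
  ? 94.252.137.8  path d0:-→d1:-  best=no-route
  ? 16.169.197.0  path d0:-→d1:-→d2:-→d3:-→d4:-→d5:-→d6:-→d7:-→d8:-→d9:-→d10:-→d11:-→d12:-→d13:-→d14:-→d15:-→d16:-→d17:-→d18:-→d19:-→d20:H2→d21:-→d22:-→d23:-→d24:H0  best=H0
  ? 44.180.253.196  path d0:-→d1:-→d2:-  best=no-route
  ? 194.190.152.159  path d0:-→d1:H1→d2:-→d3:-→d4:-→d5:-→d6:-→d7:-→d8:-→d9:-→d10:-→d11:-→d12:-→d13:-→d14:-→d15:-→d16:-→d17:-→d18:-→d19:-→d20:H4  best=H4
  ? 128.0.0.0  path d0:-→d1:H1  best=H1
  - 194.190.144.0/20 clear@20
  + 204.83.0.0/16 (H3) depth=16
  + 16.128.0.0/10 (H1) depth=10
  + 194.176.0.0/12 (H1) depth=12
  + 204.83.0.0/16 (H1) depth=16
  ? 16.169.197.0  path d0:-→d1:-→d2:-→d3:-→d4:-→d5:-→d6:-→d7:-→d8:-→d9:-→d10:H1→d11:-→d12:-→d13:-→d14:-→d15:-→d16:-→d17:-→d18:-→d19:-→d20:H2→d21:-→d22:-→d23:-→d24:H0  best=H0

== LOOKUPS ==
["H2","H2","H2","H4","H4","H2","H2","H1","H2","H0","H4","H2","no-route","H0","no-route","H4","H1","H0"]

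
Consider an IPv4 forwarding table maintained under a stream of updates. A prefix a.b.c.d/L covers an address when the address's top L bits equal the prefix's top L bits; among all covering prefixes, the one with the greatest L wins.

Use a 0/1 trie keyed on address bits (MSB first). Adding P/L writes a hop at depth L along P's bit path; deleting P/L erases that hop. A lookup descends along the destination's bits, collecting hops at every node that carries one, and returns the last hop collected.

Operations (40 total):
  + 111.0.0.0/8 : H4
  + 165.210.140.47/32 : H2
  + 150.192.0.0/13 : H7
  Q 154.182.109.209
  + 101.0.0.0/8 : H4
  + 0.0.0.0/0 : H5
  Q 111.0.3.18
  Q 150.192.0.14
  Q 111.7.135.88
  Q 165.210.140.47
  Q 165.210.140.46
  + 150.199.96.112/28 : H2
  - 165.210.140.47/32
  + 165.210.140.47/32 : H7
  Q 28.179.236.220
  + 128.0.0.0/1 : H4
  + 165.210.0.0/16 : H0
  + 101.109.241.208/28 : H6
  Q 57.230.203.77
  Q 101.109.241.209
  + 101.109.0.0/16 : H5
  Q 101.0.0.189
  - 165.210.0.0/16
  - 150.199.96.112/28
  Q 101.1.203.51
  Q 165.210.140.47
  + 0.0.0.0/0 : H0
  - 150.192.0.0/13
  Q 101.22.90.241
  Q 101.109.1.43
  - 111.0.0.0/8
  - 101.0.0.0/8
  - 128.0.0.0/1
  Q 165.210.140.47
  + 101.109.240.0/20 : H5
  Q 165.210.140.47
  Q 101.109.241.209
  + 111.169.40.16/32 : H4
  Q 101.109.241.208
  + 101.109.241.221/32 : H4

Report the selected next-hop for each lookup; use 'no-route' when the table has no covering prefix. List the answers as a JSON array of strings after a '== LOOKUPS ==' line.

Apply in order:
  add 111.0.0.0/8 -> H4 at depth 8
  add 165.210.140.47/32 -> H2 at depth 32
  add 150.192.0.0/13 -> H7 at depth 13
  lookup 154.182.109.209: bits 1001 walk d0:-→d1:-→d2:-→d3:-→d4:- -> no-route
  add 101.0.0.0/8 -> H4 at depth 8
  add 0.0.0.0/0 -> H5 at depth 0
  lookup 111.0.3.18: bits 01101111 walk d0:H5→d1:-→d2:-→d3:-→d4:-→d5:-→d6:-→d7:-→d8:H4 -> H4
  lookup 150.192.0.14: bits 1001011011000 walk d0:H5→d1:-→d2:-→d3:-→d4:-→d5:-→d6:-→d7:-→d8:-→d9:-→d10:-→d11:-→d12:-→d13:H7 -> H7
  lookup 111.7.135.88: bits 01101111 walk d0:H5→d1:-→d2:-→d3:-→d4:-→d5:-→d6:-→d7:-→d8:H4 -> H4
  lookup 165.210.140.47: bits 10100101110100101000110000101111 walk d0:H5→d1:-→d2:-→d3:-→d4:-→d5:-→d6:-→d7:-→d8:-→d9:-→d10:-→d11:-→d12:-→d13:-→d14:-→d15:-→d16:-→d17:-→d18:-→d19:-→d20:-→d21:-→d22:-→d23:-→d24:-→d25:-→d26:-→d27:-→d28:-→d29:-→d30:-→d31:-→d32:H2 -> H2
  lookup 165.210.140.46: bits 1010010111010010100011000010111 walk d0:H5→d1:-→d2:-→d3:-→d4:-→d5:-→d6:-→d7:-→d8:-→d9:-→d10:-→d11:-→d12:-→d13:-→d14:-→d15:-→d16:-→d17:-→d18:-→d19:-→d20:-→d21:-→d22:-→d23:-→d24:-→d25:-→d26:-→d27:-→d28:-→d29:-→d30:-→d31:- -> H5
  add 150.199.96.112/28 -> H2 at depth 28
  del 165.210.140.47/32 (clear depth 32)
  add 165.210.140.47/32 -> H7 at depth 32
  lookup 28.179.236.220: bits 0 walk d0:H5→d1:- -> H5
  add 128.0.0.0/1 -> H4 at depth 1
  add 165.210.0.0/16 -> H0 at depth 16
  add 101.109.241.208/28 -> H6 at depth 28
  lookup 57.230.203.77: bits 0 walk d0:H5→d1:- -> H5
  lookup 101.109.241.209: bits 0110010101101101111100011101 walk d0:H5→d1:-→d2:-→d3:-→d4:-→d5:-→d6:-→d7:-→d8:H4→d9:-→d10:-→d11:-→d12:-→d13:-→d14:-→d15:-→d16:-→d17:-→d18:-→d19:-→d20:-→d21:-→d22:-→d23:-→d24:-→d25:-→d26:-→d27:-→d28:H6 -> H6
  add 101.109.0.0/16 -> H5 at depth 16
  lookup 101.0.0.189: bits 011001010 walk d0:H5→d1:-→d2:-→d3:-→d4:-→d5:-→d6:-→d7:-→d8:H4→d9:- -> H4
  del 165.210.0.0/16 (clear depth 16)
  del 150.199.96.112/28 (clear depth 28)
  lookup 101.1.203.51: bits 011001010 walk d0:H5→d1:-→d2:-→d3:-→d4:-→d5:-→d6:-→d7:-→d8:H4→d9:- -> H4
  lookup 165.210.140.47: bits 10100101110100101000110000101111 walk d0:H5→d1:H4→d2:-→d3:-→d4:-→d5:-→d6:-→d7:-→d8:-→d9:-→d10:-→d11:-→d12:-→d13:-→d14:-→d15:-→d16:-→d17:-→d18:-→d19:-→d20:-→d21:-→d22:-→d23:-→d24:-→d25:-→d26:-→d27:-→d28:-→d29:-→d30:-→d31:-→d32:H7 -> H7
  add 0.0.0.0/0 -> H0 at depth 0
  del 150.192.0.0/13 (clear depth 13)
  lookup 101.22.90.241: bits 011001010 walk d0:H0→d1:-→d2:-→d3:-→d4:-→d5:-→d6:-→d7:-→d8:H4→d9:- -> H4
  lookup 101.109.1.43: bits 0110010101101101 walk d0:H0→d1:-→d2:-→d3:-→d4:-→d5:-→d6:-→d7:-→d8:H4→d9:-→d10:-→d11:-→d12:-→d13:-→d14:-→d15:-→d16:H5 -> H5
  del 111.0.0.0/8 (clear depth 8)
  del 101.0.0.0/8 (clear depth 8)
  del 128.0.0.0/1 (clear depth 1)
  lookup 165.210.140.47: bits 10100101110100101000110000101111 walk d0:H0→d1:-→d2:-→d3:-→d4:-→d5:-→d6:-→d7:-→d8:-→d9:-→d10:-→d11:-→d12:-→d13:-→d14:-→d15:-→d16:-→d17:-→d18:-→d19:-→d20:-→d21:-→d22:-→d23:-→d24:-→d25:-→d26:-→d27:-→d28:-→d29:-→d30:-→d31:-→d32:H7 -> H7
  add 101.109.240.0/20 -> H5 at depth 20
  lookup 165.210.140.47: bits 10100101110100101000110000101111 walk d0:H0→d1:-→d2:-→d3:-→d4:-→d5:-→d6:-→d7:-→d8:-→d9:-→d10:-→d11:-→d12:-→d13:-→d14:-→d15:-→d16:-→d17:-→d18:-→d19:-→d20:-→d21:-→d22:-→d23:-→d24:-→d25:-→d26:-→d27:-→d28:-→d29:-→d30:-→d31:-→d32:H7 -> H7
  lookup 101.109.241.209: bits 0110010101101101111100011101 walk d0:H0→d1:-→d2:-→d3:-→d4:-→d5:-→d6:-→d7:-→d8:-→d9:-→d10:-→d11:-→d12:-→d13:-→d14:-→d15:-→d16:H5→d17:-→d18:-→d19:-→d20:H5→d21:-→d22:-→d23:-→d24:-→d25:-→d26:-→d27:-→d28:H6 -> H6
  add 111.169.40.16/32 -> H4 at depth 32
  lookup 101.109.241.208: bits 0110010101101101111100011101 walk d0:H0→d1:-→d2:-→d3:-→d4:-→d5:-→d6:-→d7:-→d8:-→d9:-→d10:-→d11:-→d12:-→d13:-→d14:-→d15:-→d16:H5→d17:-→d18:-→d19:-→d20:H5→d21:-→d22:-→d23:-→d24:-→d25:-→d26:-→d27:-→d28:H6 -> H6
  add 101.109.241.221/32 -> H4 at depth 32

== LOOKUPS ==
["no-route","H4","H7","H4","H2","H5","H5","H5","H6","H4","H4","H7","H4","H5","H7","H7","H6","H6"]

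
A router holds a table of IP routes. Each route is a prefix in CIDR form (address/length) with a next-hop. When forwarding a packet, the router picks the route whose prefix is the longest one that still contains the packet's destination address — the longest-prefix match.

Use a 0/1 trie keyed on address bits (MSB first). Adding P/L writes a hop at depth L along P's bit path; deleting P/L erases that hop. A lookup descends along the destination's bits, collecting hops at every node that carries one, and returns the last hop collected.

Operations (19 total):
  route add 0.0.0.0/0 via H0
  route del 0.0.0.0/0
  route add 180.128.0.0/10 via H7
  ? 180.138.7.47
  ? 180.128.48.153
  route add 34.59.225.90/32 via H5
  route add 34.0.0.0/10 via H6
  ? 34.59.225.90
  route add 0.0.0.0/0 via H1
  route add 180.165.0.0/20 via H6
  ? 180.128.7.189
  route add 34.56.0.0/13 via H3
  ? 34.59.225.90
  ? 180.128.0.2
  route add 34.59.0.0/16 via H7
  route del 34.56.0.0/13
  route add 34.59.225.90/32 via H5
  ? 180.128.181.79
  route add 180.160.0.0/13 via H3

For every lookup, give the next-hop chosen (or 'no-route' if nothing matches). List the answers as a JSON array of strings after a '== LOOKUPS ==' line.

Trace:
  add 0.0.0.0/0 -> H0 at depth 0
  del 0.0.0.0/0 (clear depth 0)
  add 180.128.0.0/10 -> H7 at depth 10
  lookup 180.138.7.47: bits 1011010010 walk d0:-→d1:-→d2:-→d3:-→d4:-→d5:-→d6:-→d7:-→d8:-→d9:-→d10:H7 -> H7
  lookup 180.128.48.153: bits 1011010010 walk d0:-→d1:-→d2:-→d3:-→d4:-→d5:-→d6:-→d7:-→d8:-→d9:-→d10:H7 -> H7
  add 34.59.225.90/32 -> H5 at depth 32
  add 34.0.0.0/10 -> H6 at depth 10
  lookup 34.59.225.90: bits 00100010001110111110000101011010 walk d0:-→d1:-→d2:-→d3:-→d4:-→d5:-→d6:-→d7:-→d8:-→d9:-→d10:H6→d11:-→d12:-→d13:-→d14:-→d15:-→d16:-→d17:-→d18:-→d19:-→d20:-→d21:-→d22:-→d23:-→d24:-→d25:-→d26:-→d27:-→d28:-→d29:-→d30:-→d31:-→d32:H5 -> H5
  add 0.0.0.0/0 -> H1 at depth 0
  add 180.165.0.0/20 -> H6 at depth 20
  lookup 180.128.7.189: bits 1011010010 walk d0:H1→d1:-→d2:-→d3:-→d4:-→d5:-→d6:-→d7:-→d8:-→d9:-→d10:H7 -> H7
  add 34.56.0.0/13 -> H3 at depth 13
  lookup 34.59.225.90: bits 00100010001110111110000101011010 walk d0:H1→d1:-→d2:-→d3:-→d4:-→d5:-→d6:-→d7:-→d8:-→d9:-→d10:H6→d11:-→d12:-→d13:H3→d14:-→d15:-→d16:-→d17:-→d18:-→d19:-→d20:-→d21:-→d22:-→d23:-→d24:-→d25:-→d26:-→d27:-→d28:-→d29:-→d30:-→d31:-→d32:H5 -> H5
  lookup 180.128.0.2: bits 1011010010 walk d0:H1→d1:-→d2:-→d3:-→d4:-→d5:-→d6:-→d7:-→d8:-→d9:-→d10:H7 -> H7
  add 34.59.0.0/16 -> H7 at depth 16
  del 34.56.0.0/13 (clear depth 13)
  add 34.59.225.90/32 -> H5 at depth 32
  lookup 180.128.181.79: bits 1011010010 walk d0:H1→d1:-→d2:-→d3:-→d4:-→d5:-→d6:-→d7:-→d8:-→d9:-→d10:H7 -> H7
  add 180.160.0.0/13 -> H3 at depth 13

== LOOKUPS ==
["H7","H7","H5","H7","H5","H7","H7"]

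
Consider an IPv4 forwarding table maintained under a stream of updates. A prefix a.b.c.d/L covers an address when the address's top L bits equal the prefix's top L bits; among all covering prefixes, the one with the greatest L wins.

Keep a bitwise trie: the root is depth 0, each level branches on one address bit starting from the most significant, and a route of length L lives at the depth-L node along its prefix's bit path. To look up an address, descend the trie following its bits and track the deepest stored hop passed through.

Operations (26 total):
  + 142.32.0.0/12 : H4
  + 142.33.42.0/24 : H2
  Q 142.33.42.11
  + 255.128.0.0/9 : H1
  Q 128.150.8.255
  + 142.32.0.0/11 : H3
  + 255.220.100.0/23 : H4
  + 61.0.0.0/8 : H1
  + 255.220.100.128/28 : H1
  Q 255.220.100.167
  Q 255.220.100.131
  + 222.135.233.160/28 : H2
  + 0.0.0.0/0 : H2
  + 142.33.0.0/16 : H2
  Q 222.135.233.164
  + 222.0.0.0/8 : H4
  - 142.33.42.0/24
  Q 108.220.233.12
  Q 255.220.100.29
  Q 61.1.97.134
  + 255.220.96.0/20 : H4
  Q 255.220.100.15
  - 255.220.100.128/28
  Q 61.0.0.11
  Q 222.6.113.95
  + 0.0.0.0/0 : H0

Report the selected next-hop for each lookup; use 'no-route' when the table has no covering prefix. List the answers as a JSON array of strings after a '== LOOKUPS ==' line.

Apply in order:
  + 142.32.0.0/12 (H4) depth=12
  + 142.33.42.0/24 (H2) depth=24
  ? 142.33.42.11  path d0:-→d1:-→d2:-→d3:-→d4:-→d5:-→d6:-→d7:-→d8:-→d9:-→d10:-→d11:-→d12:H4→d13:-→d14:-→d15:-→d16:-→d17:-→d18:-→d19:-→d20:-→d21:-→d22:-→d23:-→d24:H2  best=H2
  + 255.128.0.0/9 (H1) depth=9
  ? 128.150.8.255  path d0:-→d1:-→d2:-→d3:-→d4:-  best=no-route
  + 142.32.0.0/11 (H3) depth=11
  + 255.220.100.0/23 (H4) depth=23
  + 61.0.0.0/8 (H1) depth=8
  + 255.220.100.128/28 (H1) depth=28
  ? 255.220.100.167  path d0:-→d1:-→d2:-→d3:-→d4:-→d5:-→d6:-→d7:-→d8:-→d9:H1→d10:-→d11:-→d12:-→d13:-→d14:-→d15:-→d16:-→d17:-→d18:-→d19:-→d20:-→d21:-→d22:-→d23:H4→d24:-→d25:-→d26:-  best=H4
  ? 255.220.100.131  path d0:-→d1:-→d2:-→d3:-→d4:-→d5:-→d6:-→d7:-→d8:-→d9:H1→d10:-→d11:-→d12:-→d13:-→d14:-→d15:-→d16:-→d17:-→d18:-→d19:-→d20:-→d21:-→d22:-→d23:H4→d24:-→d25:-→d26:-→d27:-→d28:H1  best=H1
  + 222.135.233.160/28 (H2) depth=28
  + 0.0.0.0/0 (H2) depth=0
  + 142.33.0.0/16 (H2) depth=16
  ? 222.135.233.164  path d0:H2→d1:-→d2:-→d3:-→d4:-→d5:-→d6:-→d7:-→d8:-→d9:-→d10:-→d11:-→d12:-→d13:-→d14:-→d15:-→d16:-→d17:-→d18:-→d19:-→d20:-→d21:-→d22:-→d23:-→d24:-→d25:-→d26:-→d27:-→d28:H2  best=H2
  + 222.0.0.0/8 (H4) depth=8
  del 142.33.42.0/24 (clear depth 24)
  ? 108.220.233.12  path d0:H2→d1:-  best=H2
  ? 255.220.100.29  path d0:H2→d1:-→d2:-→d3:-→d4:-→d5:-→d6:-→d7:-→d8:-→d9:H1→d10:-→d11:-→d12:-→d13:-→d14:-→d15:-→d16:-→d17:-→d18:-→d19:-→d20:-→d21:-→d22:-→d23:H4→d24:-  best=H4
  ? 61.1.97.134  path d0:H2→d1:-→d2:-→d3:-→d4:-→d5:-→d6:-→d7:-→d8:H1  best=H1
  + 255.220.96.0/20 (H4) depth=20
  ? 255.220.100.15  path d0:H2→d1:-→d2:-→d3:-→d4:-→d5:-→d6:-→d7:-→d8:-→d9:H1→d10:-→d11:-→d12:-→d13:-→d14:-→d15:-→d16:-→d17:-→d18:-→d19:-→d20:H4→d21:-→d22:-→d23:H4→d24:-  best=H4
  del 255.220.100.128/28 (clear depth 28)
  ? 61.0.0.11  path d0:H2→d1:-→d2:-→d3:-→d4:-→d5:-→d6:-→d7:-→d8:H1  best=H1
  ? 222.6.113.95  path d0:H2→d1:-→d2:-→d3:-→d4:-→d5:-→d6:-→d7:-→d8:H4  best=H4
  + 0.0.0.0/0 (H0) depth=0

== LOOKUPS ==
["H2","no-route","H4","H1","H2","H2","H4","H1","H4","H1","H4"]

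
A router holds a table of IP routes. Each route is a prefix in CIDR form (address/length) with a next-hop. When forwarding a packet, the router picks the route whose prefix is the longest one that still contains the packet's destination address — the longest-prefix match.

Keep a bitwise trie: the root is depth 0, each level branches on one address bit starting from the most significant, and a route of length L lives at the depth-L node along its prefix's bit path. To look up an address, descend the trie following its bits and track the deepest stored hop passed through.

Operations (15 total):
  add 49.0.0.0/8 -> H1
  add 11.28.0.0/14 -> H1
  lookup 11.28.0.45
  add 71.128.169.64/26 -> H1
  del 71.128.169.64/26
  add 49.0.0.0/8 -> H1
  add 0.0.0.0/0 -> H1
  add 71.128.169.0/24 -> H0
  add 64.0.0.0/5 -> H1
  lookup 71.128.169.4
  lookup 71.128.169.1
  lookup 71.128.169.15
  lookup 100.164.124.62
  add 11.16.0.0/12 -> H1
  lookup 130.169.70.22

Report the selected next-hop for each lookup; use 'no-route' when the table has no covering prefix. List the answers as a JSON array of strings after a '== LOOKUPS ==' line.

Apply in order:
  + 49.0.0.0/8 (H1) depth=8
  + 11.28.0.0/14 (H1) depth=14
  ? 11.28.0.45  path d0:-→d1:-→d2:-→d3:-→d4:-→d5:-→d6:-→d7:-→d8:-→d9:-→d10:-→d11:-→d12:-→d13:-→d14:H1  best=H1
  + 71.128.169.64/26 (H1) depth=26
  del 71.128.169.64/26 (clear depth 26)
  + 49.0.0.0/8 (H1) depth=8
  + 0.0.0.0/0 (H1) depth=0
  + 71.128.169.0/24 (H0) depth=24
  + 64.0.0.0/5 (H1) depth=5
  ? 71.128.169.4  path d0:H1→d1:-→d2:-→d3:-→d4:-→d5:H1→d6:-→d7:-→d8:-→d9:-→d10:-→d11:-→d12:-→d13:-→d14:-→d15:-→d16:-→d17:-→d18:-→d19:-→d20:-→d21:-→d22:-→d23:-→d24:H0→d25:-  best=H0
  ? 71.128.169.1  path d0:H1→d1:-→d2:-→d3:-→d4:-→d5:H1→d6:-→d7:-→d8:-→d9:-→d10:-→d11:-→d12:-→d13:-→d14:-→d15:-→d16:-→d17:-→d18:-→d19:-→d20:-→d21:-→d22:-→d23:-→d24:H0→d25:-  best=H0
  ? 71.128.169.15  path d0:H1→d1:-→d2:-→d3:-→d4:-→d5:H1→d6:-→d7:-→d8:-→d9:-→d10:-→d11:-→d12:-→d13:-→d14:-→d15:-→d16:-→d17:-→d18:-→d19:-→d20:-→d21:-→d22:-→d23:-→d24:H0→d25:-  best=H0
  ? 100.164.124.62  path d0:H1→d1:-→d2:-  best=H1
  + 11.16.0.0/12 (H1) depth=12
  ? 130.169.70.22  path d0:H1  best=H1

== LOOKUPS ==
["H1","H0","H0","H0","H1","H1"]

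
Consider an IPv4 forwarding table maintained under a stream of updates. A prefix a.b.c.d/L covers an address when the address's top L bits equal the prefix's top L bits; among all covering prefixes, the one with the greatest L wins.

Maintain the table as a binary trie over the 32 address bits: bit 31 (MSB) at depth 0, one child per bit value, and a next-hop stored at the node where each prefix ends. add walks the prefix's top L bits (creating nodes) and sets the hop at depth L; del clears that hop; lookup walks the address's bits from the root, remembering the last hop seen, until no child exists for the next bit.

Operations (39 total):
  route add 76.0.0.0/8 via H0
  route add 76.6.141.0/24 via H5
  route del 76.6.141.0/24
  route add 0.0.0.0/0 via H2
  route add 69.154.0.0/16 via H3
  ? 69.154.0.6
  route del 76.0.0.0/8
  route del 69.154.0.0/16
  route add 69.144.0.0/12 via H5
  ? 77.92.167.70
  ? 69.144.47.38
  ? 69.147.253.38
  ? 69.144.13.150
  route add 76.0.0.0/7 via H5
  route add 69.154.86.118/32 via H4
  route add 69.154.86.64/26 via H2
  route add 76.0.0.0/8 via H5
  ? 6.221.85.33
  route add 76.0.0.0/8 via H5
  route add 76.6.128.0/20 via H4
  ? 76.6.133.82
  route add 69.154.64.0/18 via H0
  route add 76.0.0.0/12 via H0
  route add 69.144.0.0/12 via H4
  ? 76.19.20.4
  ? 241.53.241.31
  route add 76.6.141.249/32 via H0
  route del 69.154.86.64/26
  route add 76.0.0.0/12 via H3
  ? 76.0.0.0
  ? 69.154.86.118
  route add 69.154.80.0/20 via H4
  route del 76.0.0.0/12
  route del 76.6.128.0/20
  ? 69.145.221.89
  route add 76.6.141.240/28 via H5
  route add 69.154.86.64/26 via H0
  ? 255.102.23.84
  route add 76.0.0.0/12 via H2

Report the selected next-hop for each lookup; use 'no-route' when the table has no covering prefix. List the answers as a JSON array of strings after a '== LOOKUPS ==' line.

Apply in order:
  add 76.0.0.0/8 -> H0 at depth 8
  add 76.6.141.0/24 -> H5 at depth 24
  - 76.6.141.0/24 clear@24
  add 0.0.0.0/0 -> H2 at depth 0
  add 69.154.0.0/16 -> H3 at depth 16
  lookup 69.154.0.6: bits 0100010110011010 walk d0:H2→d1:-→d2:-→d3:-→d4:-→d5:-→d6:-→d7:-→d8:-→d9:-→d10:-→d11:-→d12:-→d13:-→d14:-→d15:-→d16:H3 -> H3
  - 76.0.0.0/8 clear@8
  - 69.154.0.0/16 clear@16
  add 69.144.0.0/12 -> H5 at depth 12
  lookup 77.92.167.70: bits 0100110 walk d0:H2→d1:-→d2:-→d3:-→d4:-→d5:-→d6:-→d7:- -> H2
  lookup 69.144.47.38: bits 010001011001 walk d0:H2→d1:-→d2:-→d3:-→d4:-→d5:-→d6:-→d7:-→d8:-→d9:-→d10:-→d11:-→d12:H5 -> H5
  lookup 69.147.253.38: bits 010001011001 walk d0:H2→d1:-→d2:-→d3:-→d4:-→d5:-→d6:-→d7:-→d8:-→d9:-→d10:-→d11:-→d12:H5 -> H5
  lookup 69.144.13.150: bits 010001011001 walk d0:H2→d1:-→d2:-→d3:-→d4:-→d5:-→d6:-→d7:-→d8:-→d9:-→d10:-→d11:-→d12:H5 -> H5
  add 76.0.0.0/7 -> H5 at depth 7
  add 69.154.86.118/32 -> H4 at depth 32
  add 69.154.86.64/26 -> H2 at depth 26
  add 76.0.0.0/8 -> H5 at depth 8
  lookup 6.221.85.33: bits 0 walk d0:H2→d1:- -> H2
  add 76.0.0.0/8 -> H5 at depth 8
  add 76.6.128.0/20 -> H4 at depth 20
  lookup 76.6.133.82: bits 01001100000001101000 walk d0:H2→d1:-→d2:-→d3:-→d4:-→d5:-→d6:-→d7:H5→d8:H5→d9:-→d10:-→d11:-→d12:-→d13:-→d14:-→d15:-→d16:-→d17:-→d18:-→d19:-→d20:H4 -> H4
  add 69.154.64.0/18 -> H0 at depth 18
  add 76.0.0.0/12 -> H0 at depth 12
  add 69.144.0.0/12 -> H4 at depth 12
  lookup 76.19.20.4: bits 01001100000 walk d0:H2→d1:-→d2:-→d3:-→d4:-→d5:-→d6:-→d7:H5→d8:H5→d9:-→d10:-→d11:- -> H5
  lookup 241.53.241.31: bits ε walk d0:H2 -> H2
  add 76.6.141.249/32 -> H0 at depth 32
  - 69.154.86.64/26 clear@26
  add 76.0.0.0/12 -> H3 at depth 12
  lookup 76.0.0.0: bits 0100110000000 walk d0:H2→d1:-→d2:-→d3:-→d4:-→d5:-→d6:-→d7:H5→d8:H5→d9:-→d10:-→d11:-→d12:H3→d13:- -> H3
  lookup 69.154.86.118: bits 01000101100110100101011001110110 walk d0:H2→d1:-→d2:-→d3:-→d4:-→d5:-→d6:-→d7:-→d8:-→d9:-→d10:-→d11:-→d12:H4→d13:-→d14:-→d15:-→d16:-→d17:-→d18:H0→d19:-→d20:-→d21:-→d22:-→d23:-→d24:-→d25:-→d26:-→d27:-→d28:-→d29:-→d30:-→d31:-→d32:H4 -> H4
  add 69.154.80.0/20 -> H4 at depth 20
  - 76.0.0.0/12 clear@12
  - 76.6.128.0/20 clear@20
  lookup 69.145.221.89: bits 010001011001 walk d0:H2→d1:-→d2:-→d3:-→d4:-→d5:-→d6:-→d7:-→d8:-→d9:-→d10:-→d11:-→d12:H4 -> H4
  add 76.6.141.240/28 -> H5 at depth 28
  add 69.154.86.64/26 -> H0 at depth 26
  lookup 255.102.23.84: bits ε walk d0:H2 -> H2
  add 76.0.0.0/12 -> H2 at depth 12

== LOOKUPS ==
["H3","H2","H5","H5","H5","H2","H4","H5","H2","H3","H4","H4","H2"]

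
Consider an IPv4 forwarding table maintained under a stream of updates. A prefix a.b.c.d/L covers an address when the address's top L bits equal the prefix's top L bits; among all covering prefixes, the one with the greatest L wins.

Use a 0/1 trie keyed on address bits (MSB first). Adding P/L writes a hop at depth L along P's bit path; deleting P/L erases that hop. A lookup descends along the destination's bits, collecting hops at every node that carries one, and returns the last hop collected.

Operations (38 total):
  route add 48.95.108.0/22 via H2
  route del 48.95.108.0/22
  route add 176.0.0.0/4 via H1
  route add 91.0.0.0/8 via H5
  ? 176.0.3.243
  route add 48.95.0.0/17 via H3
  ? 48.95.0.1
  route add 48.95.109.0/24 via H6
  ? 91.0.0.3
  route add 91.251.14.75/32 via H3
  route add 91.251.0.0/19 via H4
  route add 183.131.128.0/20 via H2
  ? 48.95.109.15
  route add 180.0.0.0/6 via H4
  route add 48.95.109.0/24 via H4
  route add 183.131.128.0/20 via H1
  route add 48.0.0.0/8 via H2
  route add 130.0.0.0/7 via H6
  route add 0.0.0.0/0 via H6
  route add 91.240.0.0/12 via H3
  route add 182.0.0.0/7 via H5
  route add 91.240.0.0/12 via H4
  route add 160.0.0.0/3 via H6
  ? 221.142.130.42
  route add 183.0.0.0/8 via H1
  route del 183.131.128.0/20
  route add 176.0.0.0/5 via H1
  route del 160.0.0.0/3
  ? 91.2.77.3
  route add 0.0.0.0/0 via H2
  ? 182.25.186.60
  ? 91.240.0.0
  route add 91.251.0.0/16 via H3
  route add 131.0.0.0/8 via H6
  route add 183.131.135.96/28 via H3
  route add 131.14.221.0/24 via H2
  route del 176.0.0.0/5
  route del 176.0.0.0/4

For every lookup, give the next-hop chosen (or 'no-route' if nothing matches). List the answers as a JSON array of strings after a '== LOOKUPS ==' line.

Process each operation:
  add 48.95.108.0/22 -> H2 at depth 22
  del 48.95.108.0/22 (clear depth 22)
  add 176.0.0.0/4 -> H1 at depth 4
  add 91.0.0.0/8 -> H5 at depth 8
  ? 176.0.3.243  path d0:-→d1:-→d2:-→d3:-→d4:H1  best=H1
  add 48.95.0.0/17 -> H3 at depth 17
  ? 48.95.0.1  path d0:-→d1:-→d2:-→d3:-→d4:-→d5:-→d6:-→d7:-→d8:-→d9:-→d10:-→d11:-→d12:-→d13:-→d14:-→d15:-→d16:-→d17:H3  best=H3
  add 48.95.109.0/24 -> H6 at depth 24
  ? 91.0.0.3  path d0:-→d1:-→d2:-→d3:-→d4:-→d5:-→d6:-→d7:-→d8:H5  best=H5
  add 91.251.14.75/32 -> H3 at depth 32
  add 91.251.0.0/19 -> H4 at depth 19
  add 183.131.128.0/20 -> H2 at depth 20
  ? 48.95.109.15  path d0:-→d1:-→d2:-→d3:-→d4:-→d5:-→d6:-→d7:-→d8:-→d9:-→d10:-→d11:-→d12:-→d13:-→d14:-→d15:-→d16:-→d17:H3→d18:-→d19:-→d20:-→d21:-→d22:-→d23:-→d24:H6  best=H6
  add 180.0.0.0/6 -> H4 at depth 6
  add 48.95.109.0/24 -> H4 at depth 24
  add 183.131.128.0/20 -> H1 at depth 20
  add 48.0.0.0/8 -> H2 at depth 8
  add 130.0.0.0/7 -> H6 at depth 7
  add 0.0.0.0/0 -> H6 at depth 0
  add 91.240.0.0/12 -> H3 at depth 12
  add 182.0.0.0/7 -> H5 at depth 7
  add 91.240.0.0/12 -> H4 at depth 12
  add 160.0.0.0/3 -> H6 at depth 3
  ? 221.142.130.42  path d0:H6→d1:-  best=H6
  add 183.0.0.0/8 -> H1 at depth 8
  del 183.131.128.0/20 (clear depth 20)
  add 176.0.0.0/5 -> H1 at depth 5
  del 160.0.0.0/3 (clear depth 3)
  ? 91.2.77.3  path d0:H6→d1:-→d2:-→d3:-→d4:-→d5:-→d6:-→d7:-→d8:H5  best=H5
  add 0.0.0.0/0 -> H2 at depth 0
  ? 182.25.186.60  path d0:H2→d1:-→d2:-→d3:-→d4:H1→d5:H1→d6:H4→d7:H5  best=H5
  ? 91.240.0.0  path d0:H2→d1:-→d2:-→d3:-→d4:-→d5:-→d6:-→d7:-→d8:H5→d9:-→d10:-→d11:-→d12:H4  best=H4
  add 91.251.0.0/16 -> H3 at depth 16
  add 131.0.0.0/8 -> H6 at depth 8
  add 183.131.135.96/28 -> H3 at depth 28
  add 131.14.221.0/24 -> H2 at depth 24
  del 176.0.0.0/5 (clear depth 5)
  del 176.0.0.0/4 (clear depth 4)

== LOOKUPS ==
["H1","H3","H5","H6","H6","H5","H5","H4"]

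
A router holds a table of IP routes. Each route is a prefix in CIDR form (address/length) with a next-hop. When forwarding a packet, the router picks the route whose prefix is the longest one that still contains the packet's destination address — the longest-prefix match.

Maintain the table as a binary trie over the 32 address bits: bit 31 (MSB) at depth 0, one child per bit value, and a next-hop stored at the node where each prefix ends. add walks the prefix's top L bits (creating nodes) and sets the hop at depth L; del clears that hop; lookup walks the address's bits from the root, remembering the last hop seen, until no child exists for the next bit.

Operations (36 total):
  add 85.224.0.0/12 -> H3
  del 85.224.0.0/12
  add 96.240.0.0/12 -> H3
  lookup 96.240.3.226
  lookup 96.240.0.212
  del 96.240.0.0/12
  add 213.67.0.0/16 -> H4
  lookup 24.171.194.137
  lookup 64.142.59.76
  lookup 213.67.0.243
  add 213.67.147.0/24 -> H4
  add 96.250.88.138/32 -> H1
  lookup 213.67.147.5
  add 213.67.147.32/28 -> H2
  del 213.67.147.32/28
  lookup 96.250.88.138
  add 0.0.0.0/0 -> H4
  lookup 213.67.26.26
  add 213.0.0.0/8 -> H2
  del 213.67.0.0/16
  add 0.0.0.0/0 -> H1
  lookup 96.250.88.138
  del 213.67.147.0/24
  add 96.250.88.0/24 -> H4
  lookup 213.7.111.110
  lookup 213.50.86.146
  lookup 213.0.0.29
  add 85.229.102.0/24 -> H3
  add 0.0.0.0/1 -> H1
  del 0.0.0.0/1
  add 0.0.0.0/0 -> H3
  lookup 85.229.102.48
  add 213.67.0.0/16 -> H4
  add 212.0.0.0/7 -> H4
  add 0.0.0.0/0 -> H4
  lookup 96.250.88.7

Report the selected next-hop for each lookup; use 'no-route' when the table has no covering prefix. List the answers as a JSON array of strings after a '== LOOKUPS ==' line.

Trace:
  + 85.224.0.0/12 (H3) depth=12
  - 85.224.0.0/12 clear@12
  + 96.240.0.0/12 (H3) depth=12
  lookup 96.240.3.226: bits 011000001111 walk d0:-→d1:-→d2:-→d3:-→d4:-→d5:-→d6:-→d7:-→d8:-→d9:-→d10:-→d11:-→d12:H3 -> H3
  lookup 96.240.0.212: bits 011000001111 walk d0:-→d1:-→d2:-→d3:-→d4:-→d5:-→d6:-→d7:-→d8:-→d9:-→d10:-→d11:-→d12:H3 -> H3
  - 96.240.0.0/12 clear@12
  + 213.67.0.0/16 (H4) depth=16
  lookup 24.171.194.137: bits 0 walk d0:-→d1:- -> no-route
  lookup 64.142.59.76: bits 010 walk d0:-→d1:-→d2:-→d3:- -> no-route
  lookup 213.67.0.243: bits 1101010101000011 walk d0:-→d1:-→d2:-→d3:-→d4:-→d5:-→d6:-→d7:-→d8:-→d9:-→d10:-→d11:-→d12:-→d13:-→d14:-→d15:-→d16:H4 -> H4
  + 213.67.147.0/24 (H4) depth=24
  + 96.250.88.138/32 (H1) depth=32
  lookup 213.67.147.5: bits 110101010100001110010011 walk d0:-→d1:-→d2:-→d3:-→d4:-→d5:-→d6:-→d7:-→d8:-→d9:-→d10:-→d11:-→d12:-→d13:-→d14:-→d15:-→d16:H4→d17:-→d18:-→d19:-→d20:-→d21:-→d22:-→d23:-→d24:H4 -> H4
  + 213.67.147.32/28 (H2) depth=28
  - 213.67.147.32/28 clear@28
  lookup 96.250.88.138: bits 01100000111110100101100010001010 walk d0:-→d1:-→d2:-→d3:-→d4:-→d5:-→d6:-→d7:-→d8:-→d9:-→d10:-→d11:-→d12:-→d13:-→d14:-→d15:-→d16:-→d17:-→d18:-→d19:-→d20:-→d21:-→d22:-→d23:-→d24:-→d25:-→d26:-→d27:-→d28:-→d29:-→d30:-→d31:-→d32:H1 -> H1
  + 0.0.0.0/0 (H4) depth=0
  lookup 213.67.26.26: bits 1101010101000011 walk d0:H4→d1:-→d2:-→d3:-→d4:-→d5:-→d6:-→d7:-→d8:-→d9:-→d10:-→d11:-→d12:-→d13:-→d14:-→d15:-→d16:H4 -> H4
  + 213.0.0.0/8 (H2) depth=8
  - 213.67.0.0/16 clear@16
  + 0.0.0.0/0 (H1) depth=0
  lookup 96.250.88.138: bits 01100000111110100101100010001010 walk d0:H1→d1:-→d2:-→d3:-→d4:-→d5:-→d6:-→d7:-→d8:-→d9:-→d10:-→d11:-→d12:-→d13:-→d14:-→d15:-→d16:-→d17:-→d18:-→d19:-→d20:-→d21:-→d22:-→d23:-→d24:-→d25:-→d26:-→d27:-→d28:-→d29:-→d30:-→d31:-→d32:H1 -> H1
  - 213.67.147.0/24 clear@24
  + 96.250.88.0/24 (H4) depth=24
  lookup 213.7.111.110: bits 110101010 walk d0:H1→d1:-→d2:-→d3:-→d4:-→d5:-→d6:-→d7:-→d8:H2→d9:- -> H2
  lookup 213.50.86.146: bits 110101010 walk d0:H1→d1:-→d2:-→d3:-→d4:-→d5:-→d6:-→d7:-→d8:H2→d9:- -> H2
  lookup 213.0.0.29: bits 110101010 walk d0:H1→d1:-→d2:-→d3:-→d4:-→d5:-→d6:-→d7:-→d8:H2→d9:- -> H2
  + 85.229.102.0/24 (H3) depth=24
  + 0.0.0.0/1 (H1) depth=1
  - 0.0.0.0/1 clear@1
  + 0.0.0.0/0 (H3) depth=0
  lookup 85.229.102.48: bits 010101011110010101100110 walk d0:H3→d1:-→d2:-→d3:-→d4:-→d5:-→d6:-→d7:-→d8:-→d9:-→d10:-→d11:-→d12:-→d13:-→d14:-→d15:-→d16:-→d17:-→d18:-→d19:-→d20:-→d21:-→d22:-→d23:-→d24:H3 -> H3
  + 213.67.0.0/16 (H4) depth=16
  + 212.0.0.0/7 (H4) depth=7
  + 0.0.0.0/0 (H4) depth=0
  lookup 96.250.88.7: bits 011000001111101001011000 walk d0:H4→d1:-→d2:-→d3:-→d4:-→d5:-→d6:-→d7:-→d8:-→d9:-→d10:-→d11:-→d12:-→d13:-→d14:-→d15:-→d16:-→d17:-→d18:-→d19:-→d20:-→d21:-→d22:-→d23:-→d24:H4 -> H4

== LOOKUPS ==
["H3","H3","no-route","no-route","H4","H4","H1","H4","H1","H2","H2","H2","H3","H4"]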